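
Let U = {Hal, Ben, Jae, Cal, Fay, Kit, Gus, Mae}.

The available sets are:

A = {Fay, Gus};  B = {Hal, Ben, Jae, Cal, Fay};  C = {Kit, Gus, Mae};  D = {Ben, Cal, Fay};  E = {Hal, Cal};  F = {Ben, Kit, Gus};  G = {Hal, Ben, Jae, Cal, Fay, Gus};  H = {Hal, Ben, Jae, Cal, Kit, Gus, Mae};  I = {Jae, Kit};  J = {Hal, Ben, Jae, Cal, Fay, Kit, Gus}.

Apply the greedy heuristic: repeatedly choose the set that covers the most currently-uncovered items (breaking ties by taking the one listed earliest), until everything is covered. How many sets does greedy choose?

Greedy: pick H (covers 7 new) → pick A (covers 1 new). Total picks: 2.

2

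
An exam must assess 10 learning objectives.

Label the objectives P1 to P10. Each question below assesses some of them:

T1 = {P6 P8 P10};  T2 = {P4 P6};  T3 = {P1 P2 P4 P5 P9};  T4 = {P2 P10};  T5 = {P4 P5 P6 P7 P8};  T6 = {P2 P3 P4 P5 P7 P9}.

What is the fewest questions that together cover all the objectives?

T1 and T3 and T6 together: T1 ∪ T3 ∪ T6 = {P1, P2, P3, P4, P5, P6, P7, P8, P9, P10} — every objective is covered.
Only T3 contains P1, so T3 is forced; the remaining 5 objectives need at least 2 more questions (each remaining question adds at most 3) — so at least 3 questions are needed, and 3 is optimal.

3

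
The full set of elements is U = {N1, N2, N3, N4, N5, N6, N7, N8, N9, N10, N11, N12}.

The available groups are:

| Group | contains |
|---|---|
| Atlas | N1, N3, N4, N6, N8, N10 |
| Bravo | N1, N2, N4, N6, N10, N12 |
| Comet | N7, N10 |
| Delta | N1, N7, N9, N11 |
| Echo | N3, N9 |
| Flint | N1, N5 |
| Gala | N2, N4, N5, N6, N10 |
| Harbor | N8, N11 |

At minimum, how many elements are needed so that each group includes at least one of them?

Take H = {N5, N9, N10, N11}. Each listed group contains at least one of these, so H is a hitting set of size 4.
The groups Comet, Echo, Flint, Harbor are pairwise disjoint, so any hitting set needs a separate element for each — at least 4. Hence 4 is optimal.

4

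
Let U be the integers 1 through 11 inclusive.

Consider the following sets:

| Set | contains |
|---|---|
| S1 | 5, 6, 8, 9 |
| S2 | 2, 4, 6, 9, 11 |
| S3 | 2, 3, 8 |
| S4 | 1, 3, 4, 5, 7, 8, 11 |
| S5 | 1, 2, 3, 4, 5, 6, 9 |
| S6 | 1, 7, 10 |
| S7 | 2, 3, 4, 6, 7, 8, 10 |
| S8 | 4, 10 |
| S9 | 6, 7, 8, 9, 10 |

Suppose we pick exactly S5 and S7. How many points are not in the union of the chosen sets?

Union of S5, S7 = {1, 2, 3, 4, 5, 6, 7, 8, 9, 10}.
Not covered: 11 — 1 point.

1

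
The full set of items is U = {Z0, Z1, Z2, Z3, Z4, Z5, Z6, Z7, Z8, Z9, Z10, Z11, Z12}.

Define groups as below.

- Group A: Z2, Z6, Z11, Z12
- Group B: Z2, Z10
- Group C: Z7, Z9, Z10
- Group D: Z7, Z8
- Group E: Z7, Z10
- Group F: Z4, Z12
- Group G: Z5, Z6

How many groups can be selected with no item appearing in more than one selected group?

4

B, D, F, G are pairwise disjoint (B={Z2,Z10}; D={Z7,Z8}; F={Z4,Z12}; G={Z5,Z6}).
Every remaining group overlaps one of these, and no 5 of the listed groups are pairwise disjoint, so 4 is the maximum.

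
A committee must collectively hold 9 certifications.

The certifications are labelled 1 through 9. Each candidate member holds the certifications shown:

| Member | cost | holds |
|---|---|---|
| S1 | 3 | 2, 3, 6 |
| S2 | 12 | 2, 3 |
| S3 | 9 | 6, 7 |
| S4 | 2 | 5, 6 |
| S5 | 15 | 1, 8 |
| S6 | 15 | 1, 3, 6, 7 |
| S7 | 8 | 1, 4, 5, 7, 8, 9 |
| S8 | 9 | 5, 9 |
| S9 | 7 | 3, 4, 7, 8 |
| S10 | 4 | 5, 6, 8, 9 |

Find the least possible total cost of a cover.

11

S1, S7 together cover every certification (S1 ∪ S7 = {1, 2, 3, 4, 5, 6, 7, 8, 9}); total cost 3 + 8 = 11.
No covering selection has total cost below 11.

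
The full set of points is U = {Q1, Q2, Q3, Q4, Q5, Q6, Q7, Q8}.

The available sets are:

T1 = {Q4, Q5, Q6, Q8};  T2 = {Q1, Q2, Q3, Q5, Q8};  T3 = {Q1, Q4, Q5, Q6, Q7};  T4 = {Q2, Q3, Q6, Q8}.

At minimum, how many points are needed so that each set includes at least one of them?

2

Take H = {Q1, Q8}. Each listed set contains at least one of these, so H is a hitting set of size 2.
No single point lies in every set, so at least 2 are needed and 2 is optimal.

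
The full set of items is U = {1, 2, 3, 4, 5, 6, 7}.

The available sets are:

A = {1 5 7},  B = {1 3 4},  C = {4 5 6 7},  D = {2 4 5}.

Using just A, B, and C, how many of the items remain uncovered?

1

Union of A, B, C = {1, 3, 4, 5, 6, 7}.
Not covered: 2 — 1 item.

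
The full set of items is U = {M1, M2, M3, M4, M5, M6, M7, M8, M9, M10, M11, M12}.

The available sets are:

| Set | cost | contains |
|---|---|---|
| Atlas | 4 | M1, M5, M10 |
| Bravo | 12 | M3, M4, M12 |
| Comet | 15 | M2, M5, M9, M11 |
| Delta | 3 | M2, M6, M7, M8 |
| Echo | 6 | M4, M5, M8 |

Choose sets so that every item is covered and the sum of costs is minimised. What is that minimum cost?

Atlas, Bravo, Comet, Delta together cover every item (Atlas ∪ Bravo ∪ Comet ∪ Delta = {M1, M2, M3, M4, M5, M6, M7, M8, M9, M10, M11, M12}); total cost 4 + 12 + 15 + 3 = 34.
No covering selection has total cost below 34.

34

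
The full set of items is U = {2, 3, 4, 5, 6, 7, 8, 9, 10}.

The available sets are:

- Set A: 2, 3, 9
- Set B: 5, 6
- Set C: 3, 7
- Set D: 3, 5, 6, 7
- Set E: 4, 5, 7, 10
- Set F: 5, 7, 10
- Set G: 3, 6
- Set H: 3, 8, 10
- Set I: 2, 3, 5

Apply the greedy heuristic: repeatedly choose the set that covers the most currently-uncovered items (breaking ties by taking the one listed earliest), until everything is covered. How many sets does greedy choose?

Greedy: pick D (covers 4 new) → pick A (covers 2 new) → pick E (covers 2 new) → pick H (covers 1 new). Total picks: 4.

4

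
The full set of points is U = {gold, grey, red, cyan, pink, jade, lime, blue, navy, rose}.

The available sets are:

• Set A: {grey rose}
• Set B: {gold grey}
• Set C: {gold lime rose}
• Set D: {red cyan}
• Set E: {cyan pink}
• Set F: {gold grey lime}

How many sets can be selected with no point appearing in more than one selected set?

B, E are pairwise disjoint (B={gold,grey}; E={cyan,pink}).
Every remaining set overlaps one of these, and no 3 of the listed sets are pairwise disjoint, so 2 is the maximum.

2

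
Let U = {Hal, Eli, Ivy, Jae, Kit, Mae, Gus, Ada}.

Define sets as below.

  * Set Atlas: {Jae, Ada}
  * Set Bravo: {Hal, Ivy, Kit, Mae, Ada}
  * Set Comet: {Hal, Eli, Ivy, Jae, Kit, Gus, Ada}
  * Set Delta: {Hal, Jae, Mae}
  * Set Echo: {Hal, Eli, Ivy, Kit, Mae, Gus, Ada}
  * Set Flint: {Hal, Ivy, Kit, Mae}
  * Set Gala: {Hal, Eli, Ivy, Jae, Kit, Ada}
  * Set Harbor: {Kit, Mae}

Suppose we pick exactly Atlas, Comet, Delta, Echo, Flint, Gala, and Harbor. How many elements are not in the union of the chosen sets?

0

Union of Atlas, Comet, Delta, Echo, Flint, Gala, Harbor = {Hal, Eli, Ivy, Jae, Kit, Mae, Gus, Ada} — that's every element, so 0 are uncovered.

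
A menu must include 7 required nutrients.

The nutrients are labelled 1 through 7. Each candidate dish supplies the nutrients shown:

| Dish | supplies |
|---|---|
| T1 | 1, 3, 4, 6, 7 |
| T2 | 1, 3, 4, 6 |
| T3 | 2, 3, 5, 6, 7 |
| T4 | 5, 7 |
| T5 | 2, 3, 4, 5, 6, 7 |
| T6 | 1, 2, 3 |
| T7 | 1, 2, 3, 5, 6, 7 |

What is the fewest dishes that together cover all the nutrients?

2

T2 and T7 together: T2 ∪ T7 = {1, 2, 3, 4, 5, 6, 7} — every nutrient is covered.
No single dish has all 7 nutrients (the largest, T5, has 6), so 2 is optimal.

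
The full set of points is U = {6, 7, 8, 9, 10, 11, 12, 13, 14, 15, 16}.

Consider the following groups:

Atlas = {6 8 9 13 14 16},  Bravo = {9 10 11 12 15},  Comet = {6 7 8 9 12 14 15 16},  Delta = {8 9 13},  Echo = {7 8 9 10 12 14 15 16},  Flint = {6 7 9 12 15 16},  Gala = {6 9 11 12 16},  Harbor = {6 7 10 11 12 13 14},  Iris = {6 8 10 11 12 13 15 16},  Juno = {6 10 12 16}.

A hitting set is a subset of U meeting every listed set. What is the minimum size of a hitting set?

2

The 2 points {6, 9} hit every group.
The groups Delta, Juno are pairwise disjoint, so any hitting set needs a separate point for each — at least 2. Hence 2 is optimal.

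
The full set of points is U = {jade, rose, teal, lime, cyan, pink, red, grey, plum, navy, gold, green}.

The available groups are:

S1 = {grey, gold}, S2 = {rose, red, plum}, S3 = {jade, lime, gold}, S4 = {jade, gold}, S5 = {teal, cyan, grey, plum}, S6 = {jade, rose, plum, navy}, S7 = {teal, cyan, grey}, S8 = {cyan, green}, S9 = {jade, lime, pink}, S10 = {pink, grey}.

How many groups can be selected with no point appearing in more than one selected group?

4

S2, S3, S8, S10 are pairwise disjoint (S2={rose,red,plum}; S3={jade,lime,gold}; S8={cyan,green}; S10={pink,grey}).
Every remaining group overlaps one of these, and no 5 of the listed groups are pairwise disjoint, so 4 is the maximum.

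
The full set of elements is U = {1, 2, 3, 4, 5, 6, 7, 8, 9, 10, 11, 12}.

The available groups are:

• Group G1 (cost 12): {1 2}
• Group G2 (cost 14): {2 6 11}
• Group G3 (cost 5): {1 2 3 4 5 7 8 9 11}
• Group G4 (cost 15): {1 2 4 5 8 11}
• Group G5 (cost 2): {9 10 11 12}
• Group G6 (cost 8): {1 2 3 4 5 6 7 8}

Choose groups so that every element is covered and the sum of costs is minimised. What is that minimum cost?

10

G5, G6 together cover every element (G5 ∪ G6 = {1, 2, 3, 4, 5, 6, 7, 8, 9, 10, 11, 12}); total cost 2 + 8 = 10.
The greedy pick G5, G3, G6 costs 15; no covering selection beats 10.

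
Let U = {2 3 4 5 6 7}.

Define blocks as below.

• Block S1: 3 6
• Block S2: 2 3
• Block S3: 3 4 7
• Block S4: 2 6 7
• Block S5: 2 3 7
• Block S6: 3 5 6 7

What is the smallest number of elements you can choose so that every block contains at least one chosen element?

2

The 2 elements {3, 6} hit every block.
No single element lies in every block, so at least 2 are needed and 2 is optimal.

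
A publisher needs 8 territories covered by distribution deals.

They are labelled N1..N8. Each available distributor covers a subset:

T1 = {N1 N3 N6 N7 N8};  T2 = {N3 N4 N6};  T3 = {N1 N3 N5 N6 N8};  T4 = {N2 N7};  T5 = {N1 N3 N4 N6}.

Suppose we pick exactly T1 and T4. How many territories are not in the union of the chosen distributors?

2

Union of T1, T4 = {N1, N2, N3, N6, N7, N8}.
Not covered: N4, N5 — 2 territories.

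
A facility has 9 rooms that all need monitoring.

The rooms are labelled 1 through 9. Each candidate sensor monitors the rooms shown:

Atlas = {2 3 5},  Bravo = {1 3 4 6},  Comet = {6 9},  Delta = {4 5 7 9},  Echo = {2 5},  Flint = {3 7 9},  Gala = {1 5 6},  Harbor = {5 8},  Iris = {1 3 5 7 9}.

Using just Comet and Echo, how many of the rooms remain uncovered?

5

Union of Comet, Echo = {2, 5, 6, 9}.
Not covered: 1, 3, 4, 7, 8 — 5 rooms.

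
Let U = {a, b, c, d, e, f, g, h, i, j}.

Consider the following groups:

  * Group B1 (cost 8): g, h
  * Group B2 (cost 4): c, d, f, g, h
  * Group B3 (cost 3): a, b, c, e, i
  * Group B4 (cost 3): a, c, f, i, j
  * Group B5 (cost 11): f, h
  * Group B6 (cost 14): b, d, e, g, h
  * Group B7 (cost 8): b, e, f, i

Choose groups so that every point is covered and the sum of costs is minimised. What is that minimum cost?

10

B2, B3, B4 together cover every point (B2 ∪ B3 ∪ B4 = {a, b, c, d, e, f, g, h, i, j}); total cost 4 + 3 + 3 = 10.
No covering selection has total cost below 10.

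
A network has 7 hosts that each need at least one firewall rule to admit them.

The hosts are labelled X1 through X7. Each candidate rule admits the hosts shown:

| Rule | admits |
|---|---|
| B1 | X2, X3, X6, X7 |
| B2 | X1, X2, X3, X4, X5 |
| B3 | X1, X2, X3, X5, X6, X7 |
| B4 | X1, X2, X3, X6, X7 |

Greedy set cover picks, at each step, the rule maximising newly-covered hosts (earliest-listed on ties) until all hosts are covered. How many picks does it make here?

2

Greedy: pick B3 (covers 6 new) → pick B2 (covers 1 new). Total picks: 2.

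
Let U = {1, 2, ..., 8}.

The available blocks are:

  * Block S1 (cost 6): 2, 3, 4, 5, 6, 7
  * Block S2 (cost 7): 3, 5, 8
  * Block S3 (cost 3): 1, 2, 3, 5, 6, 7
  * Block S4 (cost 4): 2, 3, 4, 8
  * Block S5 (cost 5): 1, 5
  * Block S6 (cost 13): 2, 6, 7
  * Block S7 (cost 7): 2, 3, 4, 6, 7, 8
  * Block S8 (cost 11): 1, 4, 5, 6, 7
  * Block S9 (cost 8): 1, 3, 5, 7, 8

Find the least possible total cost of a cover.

S3, S4 together cover every point (S3 ∪ S4 = {1, 2, 3, 4, 5, 6, 7, 8}); total cost 3 + 4 = 7.
No covering selection has total cost below 7.

7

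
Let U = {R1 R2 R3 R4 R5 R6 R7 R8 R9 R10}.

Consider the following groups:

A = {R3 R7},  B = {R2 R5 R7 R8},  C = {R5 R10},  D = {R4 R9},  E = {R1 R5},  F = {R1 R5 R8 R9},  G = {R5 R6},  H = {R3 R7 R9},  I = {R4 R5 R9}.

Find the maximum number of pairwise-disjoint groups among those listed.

A, C, D are pairwise disjoint (A={R3,R7}; C={R5,R10}; D={R4,R9}).
Every remaining group overlaps one of these, and no 4 of the listed groups are pairwise disjoint, so 3 is the maximum.

3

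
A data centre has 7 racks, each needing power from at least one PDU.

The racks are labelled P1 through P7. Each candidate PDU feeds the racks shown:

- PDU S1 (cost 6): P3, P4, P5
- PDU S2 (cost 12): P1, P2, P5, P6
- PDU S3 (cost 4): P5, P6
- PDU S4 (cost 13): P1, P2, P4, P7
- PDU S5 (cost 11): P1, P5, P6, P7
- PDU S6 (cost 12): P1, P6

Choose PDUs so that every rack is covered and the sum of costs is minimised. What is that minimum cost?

23

S1, S3, S4 together cover every rack (S1 ∪ S3 ∪ S4 = {P1, P2, P3, P4, P5, P6, P7}); total cost 6 + 4 + 13 = 23.
The greedy pick S1, S5, S2 costs 29; no covering selection beats 23.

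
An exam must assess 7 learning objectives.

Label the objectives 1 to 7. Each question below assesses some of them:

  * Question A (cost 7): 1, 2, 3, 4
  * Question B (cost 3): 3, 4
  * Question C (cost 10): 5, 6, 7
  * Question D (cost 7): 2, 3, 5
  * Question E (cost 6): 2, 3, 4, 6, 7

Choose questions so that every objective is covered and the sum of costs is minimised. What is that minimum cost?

17

A, C together cover every objective (A ∪ C = {1, 2, 3, 4, 5, 6, 7}); total cost 7 + 10 = 17.
The greedy pick E, A, D costs 20; no covering selection beats 17.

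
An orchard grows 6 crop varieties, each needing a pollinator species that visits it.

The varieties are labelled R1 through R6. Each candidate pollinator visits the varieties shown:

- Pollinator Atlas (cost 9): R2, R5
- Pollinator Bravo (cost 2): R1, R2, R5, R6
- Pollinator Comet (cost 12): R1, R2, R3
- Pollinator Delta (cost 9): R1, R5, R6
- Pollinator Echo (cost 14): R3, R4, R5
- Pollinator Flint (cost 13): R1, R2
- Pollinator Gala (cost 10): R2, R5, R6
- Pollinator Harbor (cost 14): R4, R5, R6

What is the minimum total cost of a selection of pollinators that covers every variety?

Bravo, Echo together cover every variety (Bravo ∪ Echo = {R1, R2, R3, R4, R5, R6}); total cost 2 + 14 = 16.
No covering selection has total cost below 16.

16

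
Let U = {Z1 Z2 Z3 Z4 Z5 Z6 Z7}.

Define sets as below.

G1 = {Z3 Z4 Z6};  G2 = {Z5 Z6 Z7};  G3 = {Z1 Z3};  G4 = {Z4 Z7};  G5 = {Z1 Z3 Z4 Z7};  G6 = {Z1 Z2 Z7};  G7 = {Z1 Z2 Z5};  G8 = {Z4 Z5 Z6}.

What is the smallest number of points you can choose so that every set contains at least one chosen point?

3

Take H = {Z1, Z4, Z6}. Each listed set contains at least one of these, so H is a hitting set of size 3.
No choice of 2 points meets every set, so 3 is the minimum.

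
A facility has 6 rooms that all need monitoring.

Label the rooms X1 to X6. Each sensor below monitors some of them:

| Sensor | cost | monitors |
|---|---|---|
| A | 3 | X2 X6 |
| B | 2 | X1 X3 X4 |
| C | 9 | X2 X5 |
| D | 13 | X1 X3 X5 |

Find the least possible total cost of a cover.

A, B, C together cover every room (A ∪ B ∪ C = {X1, X2, X3, X4, X5, X6}); total cost 3 + 2 + 9 = 14.
No covering selection has total cost below 14.

14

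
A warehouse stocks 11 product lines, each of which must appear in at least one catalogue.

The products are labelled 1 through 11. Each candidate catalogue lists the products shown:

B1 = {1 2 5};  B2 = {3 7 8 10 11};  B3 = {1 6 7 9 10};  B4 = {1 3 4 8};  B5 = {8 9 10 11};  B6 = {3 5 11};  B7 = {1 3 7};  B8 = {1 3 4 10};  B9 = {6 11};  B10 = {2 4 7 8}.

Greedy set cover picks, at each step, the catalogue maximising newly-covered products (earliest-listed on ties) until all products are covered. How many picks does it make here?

Greedy: pick B2 (covers 5 new) → pick B1 (covers 3 new) → pick B3 (covers 2 new) → pick B4 (covers 1 new). Total picks: 4.
(The true minimum cover uses only 3 catalogues, so greedy is not optimal here.)

4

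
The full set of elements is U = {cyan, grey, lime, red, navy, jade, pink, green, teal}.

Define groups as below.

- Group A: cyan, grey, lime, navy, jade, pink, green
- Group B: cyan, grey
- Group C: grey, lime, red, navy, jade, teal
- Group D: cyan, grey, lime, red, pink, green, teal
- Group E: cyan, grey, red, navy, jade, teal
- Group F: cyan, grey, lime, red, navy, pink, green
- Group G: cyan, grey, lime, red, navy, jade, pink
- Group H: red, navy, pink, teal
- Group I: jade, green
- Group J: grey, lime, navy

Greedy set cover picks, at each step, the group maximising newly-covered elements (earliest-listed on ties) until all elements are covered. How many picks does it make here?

Greedy: pick A (covers 7 new) → pick C (covers 2 new). Total picks: 2.

2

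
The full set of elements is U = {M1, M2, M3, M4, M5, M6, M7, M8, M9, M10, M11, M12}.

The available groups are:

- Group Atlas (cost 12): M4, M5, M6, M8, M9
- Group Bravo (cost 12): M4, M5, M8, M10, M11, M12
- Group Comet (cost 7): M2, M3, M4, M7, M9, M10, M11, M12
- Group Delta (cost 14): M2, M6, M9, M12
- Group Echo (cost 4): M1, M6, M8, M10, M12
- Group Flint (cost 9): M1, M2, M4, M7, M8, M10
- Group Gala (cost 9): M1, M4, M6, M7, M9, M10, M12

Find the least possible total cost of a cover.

Bravo, Comet, Echo together cover every element (Bravo ∪ Comet ∪ Echo = {M1, M2, M3, M4, M5, M6, M7, M8, M9, M10, M11, M12}); total cost 12 + 7 + 4 = 23.
No covering selection has total cost below 23.

23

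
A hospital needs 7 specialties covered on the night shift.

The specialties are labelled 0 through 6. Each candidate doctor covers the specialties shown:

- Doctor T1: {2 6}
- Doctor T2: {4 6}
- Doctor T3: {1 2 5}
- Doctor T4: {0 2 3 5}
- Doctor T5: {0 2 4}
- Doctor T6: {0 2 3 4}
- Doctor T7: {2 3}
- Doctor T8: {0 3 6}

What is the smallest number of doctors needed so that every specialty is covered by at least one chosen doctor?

3

Take {T2, T3, T4}. Their union is {0, 1, 2, 3, 4, 5, 6}, which is all 7 specialties.
Only T3 contains 1, so T3 is forced; the remaining 4 specialties need at least 2 more doctors (each remaining doctor adds at most 3) — so at least 3 doctors are needed, and 3 is optimal.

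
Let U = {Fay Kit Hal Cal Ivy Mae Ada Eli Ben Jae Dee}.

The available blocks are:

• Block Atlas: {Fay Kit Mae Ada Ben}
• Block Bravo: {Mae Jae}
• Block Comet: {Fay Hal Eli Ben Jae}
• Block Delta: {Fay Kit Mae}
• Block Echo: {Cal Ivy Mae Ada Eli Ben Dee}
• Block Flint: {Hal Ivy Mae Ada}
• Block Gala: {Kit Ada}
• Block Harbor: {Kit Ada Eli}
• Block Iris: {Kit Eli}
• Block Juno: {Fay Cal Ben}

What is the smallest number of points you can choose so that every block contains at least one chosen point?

3

Take H = {Fay, Kit, Mae}. Each listed block contains at least one of these, so H is a hitting set of size 3.
The blocks Flint, Iris, Juno are pairwise disjoint, so any hitting set needs a separate point for each — at least 3. Hence 3 is optimal.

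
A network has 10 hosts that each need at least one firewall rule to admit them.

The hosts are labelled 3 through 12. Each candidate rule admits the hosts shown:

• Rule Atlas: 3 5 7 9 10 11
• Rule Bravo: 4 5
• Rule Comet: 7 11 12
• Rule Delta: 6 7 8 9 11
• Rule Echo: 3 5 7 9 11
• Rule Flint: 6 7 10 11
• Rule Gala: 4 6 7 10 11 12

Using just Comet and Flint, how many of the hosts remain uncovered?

5

Union of Comet, Flint = {6, 7, 10, 11, 12}.
Not covered: 3, 4, 5, 8, 9 — 5 hosts.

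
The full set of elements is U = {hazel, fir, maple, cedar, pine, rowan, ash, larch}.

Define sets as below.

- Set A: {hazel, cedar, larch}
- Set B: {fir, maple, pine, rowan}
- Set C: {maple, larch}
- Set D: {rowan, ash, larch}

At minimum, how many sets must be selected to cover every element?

Take {A, B, D}. Their union is {hazel, fir, maple, cedar, pine, rowan, ash, larch}, which is all 8 elements.
Only A contains hazel, so A is forced; the remaining 5 elements need at least 2 more sets (each remaining set adds at most 4) — so at least 3 sets are needed, and 3 is optimal.

3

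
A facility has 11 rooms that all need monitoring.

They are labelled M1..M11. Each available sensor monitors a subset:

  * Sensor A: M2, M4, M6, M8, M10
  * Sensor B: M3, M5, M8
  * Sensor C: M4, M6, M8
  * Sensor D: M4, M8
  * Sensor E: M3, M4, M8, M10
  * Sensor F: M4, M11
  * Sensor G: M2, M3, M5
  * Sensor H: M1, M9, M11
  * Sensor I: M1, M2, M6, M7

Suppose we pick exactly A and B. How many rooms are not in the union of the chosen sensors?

Union of A, B = {M2, M3, M4, M5, M6, M8, M10}.
Not covered: M1, M7, M9, M11 — 4 rooms.

4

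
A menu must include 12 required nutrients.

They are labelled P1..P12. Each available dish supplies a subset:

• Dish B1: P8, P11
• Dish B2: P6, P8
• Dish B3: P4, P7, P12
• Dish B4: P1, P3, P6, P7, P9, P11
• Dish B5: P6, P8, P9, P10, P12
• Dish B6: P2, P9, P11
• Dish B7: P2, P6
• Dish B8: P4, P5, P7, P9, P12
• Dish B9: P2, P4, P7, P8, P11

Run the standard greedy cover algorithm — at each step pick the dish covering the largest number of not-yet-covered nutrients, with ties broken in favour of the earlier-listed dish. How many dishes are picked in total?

Greedy: pick B4 (covers 6 new) → pick B5 (covers 3 new) → pick B8 (covers 2 new) → pick B6 (covers 1 new). Total picks: 4.

4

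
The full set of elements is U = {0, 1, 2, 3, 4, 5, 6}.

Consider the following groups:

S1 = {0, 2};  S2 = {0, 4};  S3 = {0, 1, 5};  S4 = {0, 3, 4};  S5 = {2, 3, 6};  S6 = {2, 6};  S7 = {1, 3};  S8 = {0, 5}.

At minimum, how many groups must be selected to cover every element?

Take {S3, S4, S5}. Their union is {0, 1, 2, 3, 4, 5, 6}, which is all 7 elements.
Each group has at most 3 elements, and 2·3 = 6 < 7 — so at least 3 groups are needed, and 3 is optimal.

3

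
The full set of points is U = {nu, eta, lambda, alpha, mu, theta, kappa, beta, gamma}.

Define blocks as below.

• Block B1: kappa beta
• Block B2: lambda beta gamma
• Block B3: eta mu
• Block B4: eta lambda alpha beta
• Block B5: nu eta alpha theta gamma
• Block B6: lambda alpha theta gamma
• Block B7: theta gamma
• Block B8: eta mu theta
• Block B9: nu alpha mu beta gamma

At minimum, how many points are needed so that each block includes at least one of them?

Take H = {eta, theta, beta}. Each listed block contains at least one of these, so H is a hitting set of size 3.
The blocks B1, B3, B6 are pairwise disjoint, so any hitting set needs a separate point for each — at least 3. Hence 3 is optimal.

3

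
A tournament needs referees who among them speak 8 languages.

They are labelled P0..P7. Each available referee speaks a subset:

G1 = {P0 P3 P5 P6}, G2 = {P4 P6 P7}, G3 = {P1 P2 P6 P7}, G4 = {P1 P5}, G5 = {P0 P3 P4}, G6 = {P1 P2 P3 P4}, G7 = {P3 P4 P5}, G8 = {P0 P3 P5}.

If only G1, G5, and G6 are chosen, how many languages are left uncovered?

Union of G1, G5, G6 = {P0, P1, P2, P3, P4, P5, P6}.
Not covered: P7 — 1 language.

1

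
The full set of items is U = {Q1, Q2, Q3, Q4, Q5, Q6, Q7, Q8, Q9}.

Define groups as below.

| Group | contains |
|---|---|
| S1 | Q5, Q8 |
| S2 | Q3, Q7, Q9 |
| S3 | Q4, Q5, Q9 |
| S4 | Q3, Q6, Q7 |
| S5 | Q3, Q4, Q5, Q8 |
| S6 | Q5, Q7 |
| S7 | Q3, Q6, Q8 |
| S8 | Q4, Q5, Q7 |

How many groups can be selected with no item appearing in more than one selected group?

S1, S4 are pairwise disjoint (S1={Q5,Q8}; S4={Q3,Q6,Q7}).
Every remaining group overlaps one of these, and no 3 of the listed groups are pairwise disjoint, so 2 is the maximum.

2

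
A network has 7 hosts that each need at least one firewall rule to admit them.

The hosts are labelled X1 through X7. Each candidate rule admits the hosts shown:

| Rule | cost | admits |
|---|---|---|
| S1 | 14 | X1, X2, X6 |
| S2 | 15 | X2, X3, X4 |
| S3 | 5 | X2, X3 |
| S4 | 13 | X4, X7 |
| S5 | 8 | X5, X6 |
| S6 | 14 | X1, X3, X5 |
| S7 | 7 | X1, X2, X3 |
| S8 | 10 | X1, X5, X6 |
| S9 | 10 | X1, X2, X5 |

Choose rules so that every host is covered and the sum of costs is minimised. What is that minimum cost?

S4, S5, S7 together cover every host (S4 ∪ S5 ∪ S7 = {X1, X2, X3, X4, X5, X6, X7}); total cost 13 + 8 + 7 = 28.
No covering selection has total cost below 28.

28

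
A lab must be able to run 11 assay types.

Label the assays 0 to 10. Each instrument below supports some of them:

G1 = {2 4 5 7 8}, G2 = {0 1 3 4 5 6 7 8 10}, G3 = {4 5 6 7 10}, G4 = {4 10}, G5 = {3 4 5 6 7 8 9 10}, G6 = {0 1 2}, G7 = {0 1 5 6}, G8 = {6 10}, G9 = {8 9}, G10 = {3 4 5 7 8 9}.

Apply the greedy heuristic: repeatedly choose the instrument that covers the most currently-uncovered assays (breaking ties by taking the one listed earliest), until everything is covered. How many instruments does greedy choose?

3

Greedy: pick G2 (covers 9 new) → pick G1 (covers 1 new) → pick G5 (covers 1 new). Total picks: 3.
(The true minimum cover uses only 2 instruments, so greedy is not optimal here.)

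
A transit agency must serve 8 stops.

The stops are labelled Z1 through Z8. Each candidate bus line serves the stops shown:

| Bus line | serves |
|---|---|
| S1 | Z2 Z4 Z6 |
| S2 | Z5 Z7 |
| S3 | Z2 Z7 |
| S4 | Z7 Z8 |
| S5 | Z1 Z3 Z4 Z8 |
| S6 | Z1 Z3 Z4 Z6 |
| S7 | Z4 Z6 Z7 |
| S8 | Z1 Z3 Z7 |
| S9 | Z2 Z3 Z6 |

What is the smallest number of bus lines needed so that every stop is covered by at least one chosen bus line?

3

Take {S1, S2, S5}. Their union is {Z1, Z2, Z3, Z4, Z5, Z6, Z7, Z8}, which is all 8 stops.
Only S2 contains Z5, so S2 is forced; the remaining 6 stops need at least 2 more bus lines (each remaining bus line adds at most 4) — so at least 3 bus lines are needed, and 3 is optimal.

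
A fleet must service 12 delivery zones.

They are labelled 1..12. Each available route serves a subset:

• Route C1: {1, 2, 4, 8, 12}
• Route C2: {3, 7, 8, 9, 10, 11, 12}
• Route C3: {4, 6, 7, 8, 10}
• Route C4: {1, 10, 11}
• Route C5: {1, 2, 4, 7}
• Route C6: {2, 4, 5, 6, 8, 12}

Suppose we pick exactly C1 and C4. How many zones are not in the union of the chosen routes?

Union of C1, C4 = {1, 2, 4, 8, 10, 11, 12}.
Not covered: 3, 5, 6, 7, 9 — 5 zones.

5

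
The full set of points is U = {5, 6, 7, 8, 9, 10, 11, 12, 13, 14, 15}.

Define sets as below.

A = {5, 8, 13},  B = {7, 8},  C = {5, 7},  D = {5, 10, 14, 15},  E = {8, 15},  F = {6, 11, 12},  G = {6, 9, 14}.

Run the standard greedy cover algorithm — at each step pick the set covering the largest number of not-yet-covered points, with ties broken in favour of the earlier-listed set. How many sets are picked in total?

5

Greedy: pick D (covers 4 new) → pick F (covers 3 new) → pick A (covers 2 new) → pick B (covers 1 new) → pick G (covers 1 new). Total picks: 5.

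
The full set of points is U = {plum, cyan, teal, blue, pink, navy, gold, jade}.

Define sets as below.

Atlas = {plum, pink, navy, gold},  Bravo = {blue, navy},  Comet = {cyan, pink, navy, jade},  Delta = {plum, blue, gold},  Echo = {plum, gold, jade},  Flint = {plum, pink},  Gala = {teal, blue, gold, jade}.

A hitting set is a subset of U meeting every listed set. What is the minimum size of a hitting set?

H = {blue, pink, jade} meets every set (each contains at least one member of H), and |H| = 3.
No choice of 2 points meets every set, so 3 is the minimum.

3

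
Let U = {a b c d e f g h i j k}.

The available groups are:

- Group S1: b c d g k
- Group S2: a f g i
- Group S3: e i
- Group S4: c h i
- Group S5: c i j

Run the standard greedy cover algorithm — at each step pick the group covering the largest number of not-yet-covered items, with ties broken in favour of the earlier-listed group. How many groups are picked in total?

Greedy: pick S1 (covers 5 new) → pick S2 (covers 3 new) → pick S3 (covers 1 new) → pick S4 (covers 1 new) → pick S5 (covers 1 new). Total picks: 5.

5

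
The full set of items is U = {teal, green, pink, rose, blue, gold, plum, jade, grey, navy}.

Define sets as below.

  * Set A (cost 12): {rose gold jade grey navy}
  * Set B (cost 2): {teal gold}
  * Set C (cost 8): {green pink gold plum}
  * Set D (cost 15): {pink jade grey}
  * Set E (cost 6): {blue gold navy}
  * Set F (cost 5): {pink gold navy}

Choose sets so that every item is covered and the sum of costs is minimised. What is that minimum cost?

28

A, B, C, E together cover every item (A ∪ B ∪ C ∪ E = {teal, green, pink, rose, blue, gold, plum, jade, grey, navy}); total cost 12 + 2 + 8 + 6 = 28.
The greedy pick B, F, A, C, E costs 33; no covering selection beats 28.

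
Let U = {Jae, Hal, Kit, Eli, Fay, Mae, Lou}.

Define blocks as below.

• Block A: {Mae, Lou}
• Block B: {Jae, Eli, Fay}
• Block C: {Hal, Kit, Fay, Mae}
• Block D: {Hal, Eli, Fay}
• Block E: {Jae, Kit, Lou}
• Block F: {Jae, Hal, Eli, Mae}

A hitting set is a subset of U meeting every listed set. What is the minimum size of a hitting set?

Take H = {Eli, Mae, Lou}. Each listed block contains at least one of these, so H is a hitting set of size 3.
No choice of 2 elements meets every block, so 3 is the minimum.

3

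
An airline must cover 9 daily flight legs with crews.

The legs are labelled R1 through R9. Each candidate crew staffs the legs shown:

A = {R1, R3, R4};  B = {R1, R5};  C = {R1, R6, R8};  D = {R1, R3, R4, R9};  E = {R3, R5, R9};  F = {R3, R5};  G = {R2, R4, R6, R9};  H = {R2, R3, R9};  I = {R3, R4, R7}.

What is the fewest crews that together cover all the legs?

C and F and G and I together: C ∪ F ∪ G ∪ I = {R1, R2, R3, R4, R5, R6, R7, R8, R9} — every leg is covered.
No 3 of the 9 crews cover everything (all 84 combinations miss at least one leg), so 4 is optimal.

4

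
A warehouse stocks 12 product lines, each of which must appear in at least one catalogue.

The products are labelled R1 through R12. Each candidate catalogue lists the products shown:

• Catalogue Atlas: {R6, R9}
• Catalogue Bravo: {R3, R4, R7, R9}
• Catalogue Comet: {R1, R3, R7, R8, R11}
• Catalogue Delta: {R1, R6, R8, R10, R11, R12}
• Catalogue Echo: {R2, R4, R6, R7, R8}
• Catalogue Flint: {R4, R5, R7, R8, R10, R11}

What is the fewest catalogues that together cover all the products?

Take {Bravo, Delta, Echo, Flint}. Their union is {R1, R2, R3, R4, R5, R6, R7, R8, R9, R10, R11, R12}, which is all 12 products.
No 3 of the 6 catalogues cover everything (all 20 combinations miss at least one product), so 4 is optimal.

4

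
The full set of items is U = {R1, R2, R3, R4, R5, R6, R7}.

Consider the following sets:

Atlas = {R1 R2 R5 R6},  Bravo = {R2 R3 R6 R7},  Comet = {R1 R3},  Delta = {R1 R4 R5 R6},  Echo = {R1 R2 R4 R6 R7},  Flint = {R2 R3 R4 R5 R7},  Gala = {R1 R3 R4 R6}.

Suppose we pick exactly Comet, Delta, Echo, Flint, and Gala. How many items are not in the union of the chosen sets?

0

Union of Comet, Delta, Echo, Flint, Gala = {R1, R2, R3, R4, R5, R6, R7} — that's every item, so 0 are uncovered.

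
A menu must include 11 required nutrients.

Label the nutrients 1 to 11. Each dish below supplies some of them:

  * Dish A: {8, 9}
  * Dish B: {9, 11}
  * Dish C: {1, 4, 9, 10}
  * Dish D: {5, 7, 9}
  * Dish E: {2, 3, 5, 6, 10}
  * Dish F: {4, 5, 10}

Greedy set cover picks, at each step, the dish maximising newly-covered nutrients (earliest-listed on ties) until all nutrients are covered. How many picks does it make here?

5

Greedy: pick E (covers 5 new) → pick C (covers 3 new) → pick A (covers 1 new) → pick B (covers 1 new) → pick D (covers 1 new). Total picks: 5.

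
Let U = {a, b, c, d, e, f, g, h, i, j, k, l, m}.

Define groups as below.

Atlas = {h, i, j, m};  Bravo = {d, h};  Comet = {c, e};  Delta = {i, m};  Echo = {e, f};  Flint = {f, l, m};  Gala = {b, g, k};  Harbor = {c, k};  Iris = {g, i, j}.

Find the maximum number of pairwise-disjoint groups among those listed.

4

Bravo, Echo, Harbor, Iris are pairwise disjoint (Bravo={d,h}; Echo={e,f}; Harbor={c,k}; Iris={g,i,j}).
Every remaining group overlaps one of these, and no 5 of the listed groups are pairwise disjoint, so 4 is the maximum.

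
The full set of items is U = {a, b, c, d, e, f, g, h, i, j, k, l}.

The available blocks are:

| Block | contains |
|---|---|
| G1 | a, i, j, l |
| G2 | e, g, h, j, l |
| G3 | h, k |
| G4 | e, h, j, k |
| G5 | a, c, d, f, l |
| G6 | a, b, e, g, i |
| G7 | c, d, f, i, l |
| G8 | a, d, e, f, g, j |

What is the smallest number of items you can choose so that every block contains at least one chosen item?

The 3 items {a, h, i} hit every block.
No choice of 2 items meets every block, so 3 is the minimum.

3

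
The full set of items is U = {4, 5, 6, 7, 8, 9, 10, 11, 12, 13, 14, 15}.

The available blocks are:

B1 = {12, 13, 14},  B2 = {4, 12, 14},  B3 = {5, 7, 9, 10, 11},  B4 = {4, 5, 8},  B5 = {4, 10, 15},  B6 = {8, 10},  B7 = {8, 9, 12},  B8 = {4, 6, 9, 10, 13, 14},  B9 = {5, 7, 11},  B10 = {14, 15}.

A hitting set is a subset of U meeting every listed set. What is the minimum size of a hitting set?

4

Take H = {7, 8, 10, 14}. Each listed block contains at least one of these, so H is a hitting set of size 4.
No choice of 3 items meets every block, so 4 is the minimum.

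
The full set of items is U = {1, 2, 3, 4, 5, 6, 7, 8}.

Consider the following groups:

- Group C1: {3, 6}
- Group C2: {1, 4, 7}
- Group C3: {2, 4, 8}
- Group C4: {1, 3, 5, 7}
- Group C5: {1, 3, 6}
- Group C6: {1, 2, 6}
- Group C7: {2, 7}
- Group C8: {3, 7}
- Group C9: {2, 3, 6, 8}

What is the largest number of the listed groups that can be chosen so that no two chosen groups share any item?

2

C1, C2 are pairwise disjoint (C1={3,6}; C2={1,4,7}).
Every remaining group overlaps one of these, and no 3 of the listed groups are pairwise disjoint, so 2 is the maximum.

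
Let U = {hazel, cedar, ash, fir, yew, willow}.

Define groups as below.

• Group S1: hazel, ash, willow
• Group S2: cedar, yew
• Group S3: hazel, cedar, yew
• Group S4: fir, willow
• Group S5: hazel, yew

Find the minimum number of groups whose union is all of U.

3

S1, S3, and S4 cover everything between them: the union {hazel, cedar, ash, fir, yew, willow} is all of U.
Only S1 contains ash, so S1 is forced; the remaining 3 items need at least 2 more groups (each remaining group adds at most 2) — so at least 3 groups are needed, and 3 is optimal.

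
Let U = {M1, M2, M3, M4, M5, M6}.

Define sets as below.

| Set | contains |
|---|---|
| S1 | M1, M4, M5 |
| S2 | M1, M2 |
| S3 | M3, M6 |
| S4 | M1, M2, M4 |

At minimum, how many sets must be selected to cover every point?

S1, S2, and S3 cover everything between them: the union {M1, M2, M3, M4, M5, M6} is all of U.
Only S3 contains M3, so S3 is forced; the remaining 4 points need at least 2 more sets (each remaining set adds at most 3) — so at least 3 sets are needed, and 3 is optimal.

3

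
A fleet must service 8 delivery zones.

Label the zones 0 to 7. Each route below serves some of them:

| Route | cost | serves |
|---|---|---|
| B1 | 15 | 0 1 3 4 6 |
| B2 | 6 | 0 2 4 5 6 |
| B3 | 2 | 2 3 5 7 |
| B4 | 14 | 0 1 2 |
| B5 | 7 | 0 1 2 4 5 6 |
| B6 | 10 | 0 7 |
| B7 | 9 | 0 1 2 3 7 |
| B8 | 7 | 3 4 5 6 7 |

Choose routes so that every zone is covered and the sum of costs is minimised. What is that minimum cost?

B3, B5 together cover every zone (B3 ∪ B5 = {0, 1, 2, 3, 4, 5, 6, 7}); total cost 2 + 7 = 9.
No covering selection has total cost below 9.

9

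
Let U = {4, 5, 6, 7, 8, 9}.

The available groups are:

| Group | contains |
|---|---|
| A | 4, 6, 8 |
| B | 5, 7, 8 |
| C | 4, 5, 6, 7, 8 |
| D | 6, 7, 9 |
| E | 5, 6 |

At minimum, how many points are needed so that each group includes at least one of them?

2

The 2 points {6, 7} hit every group.
No single point lies in every group, so at least 2 are needed and 2 is optimal.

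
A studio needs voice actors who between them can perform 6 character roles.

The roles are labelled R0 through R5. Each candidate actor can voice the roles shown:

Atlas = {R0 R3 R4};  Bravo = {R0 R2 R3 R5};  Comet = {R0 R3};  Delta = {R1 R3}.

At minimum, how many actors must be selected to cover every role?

3

Take {Atlas, Bravo, Delta}. Their union is {R0, R1, R2, R3, R4, R5}, which is all 6 roles.
Only Delta contains R1, so Delta is forced; the remaining 4 roles need at least 2 more actors (each remaining actor adds at most 3) — so at least 3 actors are needed, and 3 is optimal.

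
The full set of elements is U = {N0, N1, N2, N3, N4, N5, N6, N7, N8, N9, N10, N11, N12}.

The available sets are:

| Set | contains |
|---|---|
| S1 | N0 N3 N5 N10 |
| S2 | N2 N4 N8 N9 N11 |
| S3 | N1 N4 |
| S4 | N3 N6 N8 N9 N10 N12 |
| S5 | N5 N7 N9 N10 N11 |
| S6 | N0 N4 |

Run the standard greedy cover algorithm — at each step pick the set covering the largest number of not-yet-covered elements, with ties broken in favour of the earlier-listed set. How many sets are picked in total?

Greedy: pick S4 (covers 6 new) → pick S2 (covers 3 new) → pick S1 (covers 2 new) → pick S3 (covers 1 new) → pick S5 (covers 1 new). Total picks: 5.

5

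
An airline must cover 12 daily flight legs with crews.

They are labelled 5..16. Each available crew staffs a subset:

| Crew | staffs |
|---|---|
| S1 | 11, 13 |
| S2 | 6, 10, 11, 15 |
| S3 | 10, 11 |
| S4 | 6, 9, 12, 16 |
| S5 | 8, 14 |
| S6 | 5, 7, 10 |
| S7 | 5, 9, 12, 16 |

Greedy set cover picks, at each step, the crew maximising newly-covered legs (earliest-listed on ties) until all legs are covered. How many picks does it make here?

5

Greedy: pick S2 (covers 4 new) → pick S7 (covers 4 new) → pick S5 (covers 2 new) → pick S1 (covers 1 new) → pick S6 (covers 1 new). Total picks: 5.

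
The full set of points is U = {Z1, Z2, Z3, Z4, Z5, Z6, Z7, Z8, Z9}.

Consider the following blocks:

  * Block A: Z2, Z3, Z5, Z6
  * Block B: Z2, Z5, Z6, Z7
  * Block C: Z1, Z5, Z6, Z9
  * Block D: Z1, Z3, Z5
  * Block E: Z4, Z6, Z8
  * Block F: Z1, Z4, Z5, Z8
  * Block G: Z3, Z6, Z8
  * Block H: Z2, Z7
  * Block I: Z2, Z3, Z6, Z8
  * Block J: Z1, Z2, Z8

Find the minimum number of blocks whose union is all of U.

4

B and C and E and G together: B ∪ C ∪ E ∪ G = {Z1, Z2, Z3, Z4, Z5, Z6, Z7, Z8, Z9} — every point is covered.
No 3 of the 10 blocks cover everything (all 120 combinations miss at least one point), so 4 is optimal.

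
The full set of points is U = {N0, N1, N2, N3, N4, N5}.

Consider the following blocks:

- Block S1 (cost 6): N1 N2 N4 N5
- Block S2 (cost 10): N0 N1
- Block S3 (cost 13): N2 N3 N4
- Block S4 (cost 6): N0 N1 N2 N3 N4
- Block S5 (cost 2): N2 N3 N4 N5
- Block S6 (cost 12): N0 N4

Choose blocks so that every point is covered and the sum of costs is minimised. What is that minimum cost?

8

S4, S5 together cover every point (S4 ∪ S5 = {N0, N1, N2, N3, N4, N5}); total cost 6 + 2 = 8.
No covering selection has total cost below 8.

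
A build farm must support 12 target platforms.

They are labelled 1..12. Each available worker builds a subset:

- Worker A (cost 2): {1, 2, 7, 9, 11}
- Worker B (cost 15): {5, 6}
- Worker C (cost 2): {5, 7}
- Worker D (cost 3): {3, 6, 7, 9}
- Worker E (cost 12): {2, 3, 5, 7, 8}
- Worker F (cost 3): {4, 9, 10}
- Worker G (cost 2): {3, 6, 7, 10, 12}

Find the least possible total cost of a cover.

A, E, F, G together cover every platform (A ∪ E ∪ F ∪ G = {1, 2, 3, 4, 5, 6, 7, 8, 9, 10, 11, 12}); total cost 2 + 12 + 3 + 2 = 19.
The greedy pick A, G, C, F, E costs 21; no covering selection beats 19.

19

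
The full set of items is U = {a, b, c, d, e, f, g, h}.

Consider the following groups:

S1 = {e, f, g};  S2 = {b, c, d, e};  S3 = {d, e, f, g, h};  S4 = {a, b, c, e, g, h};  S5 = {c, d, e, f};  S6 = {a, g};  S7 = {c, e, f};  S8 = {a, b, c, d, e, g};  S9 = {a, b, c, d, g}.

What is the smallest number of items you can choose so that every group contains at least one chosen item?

2

T = {e, g} meets every group (each contains at least one member of T), and |T| = 2.
The groups S6, S7 are pairwise disjoint, so any hitting set needs a separate item for each — at least 2. Hence 2 is optimal.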